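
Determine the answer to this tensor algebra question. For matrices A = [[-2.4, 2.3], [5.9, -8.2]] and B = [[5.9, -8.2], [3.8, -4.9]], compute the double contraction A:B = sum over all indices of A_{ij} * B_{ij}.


A:B = sum over all i,j of A_{ij} * B_{ij}.
Row 1: -2.4*5.9=-14.16, 2.3*-8.2=-18.86 => row sum = -33.02
Row 2: 5.9*3.8=22.42, -8.2*-4.9=40.18 => row sum = 62.6
Total = -33.02 + 62.6 = 29.58

29.58


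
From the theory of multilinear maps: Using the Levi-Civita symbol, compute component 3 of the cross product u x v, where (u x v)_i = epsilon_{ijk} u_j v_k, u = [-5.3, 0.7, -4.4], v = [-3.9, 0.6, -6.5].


(u x v)_3 = sum_{j,k} epsilon_{3jk} u_j v_k. Only permutations of (1,2,3) contribute; the two non-zero terms are:
eps_{312} u_1 v_2 = 1 * -5.3 * 0.6 = -3.18
eps_{321} u_2 v_1 = -1 * 0.7 * -3.9 = 2.73
(u x v)_3 = -0.45

-0.45


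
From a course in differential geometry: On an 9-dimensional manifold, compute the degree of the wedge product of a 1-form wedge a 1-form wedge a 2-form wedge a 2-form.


The degree of a wedge product is the sum of the degrees of the individual forms.
Degrees: 1, 1, 2, 2
Total degree = 1 + 1 + 2 + 2 = 6

6


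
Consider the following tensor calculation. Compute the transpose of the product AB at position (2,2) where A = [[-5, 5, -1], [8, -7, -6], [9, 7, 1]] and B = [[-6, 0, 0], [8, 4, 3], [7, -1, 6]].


(AB)^T_{ij} = (AB)_{ji} = sum_k A_{jk} B_{ki}.
For i=2, j=2 we need (AB)_{22}:
A_{21} * B_{12} = 8 * 0 = 0
A_{22} * B_{22} = -7 * 4 = -28
A_{23} * B_{32} = -6 * -1 = 6
Sum = 0 + -28 + 6 = -22

-22


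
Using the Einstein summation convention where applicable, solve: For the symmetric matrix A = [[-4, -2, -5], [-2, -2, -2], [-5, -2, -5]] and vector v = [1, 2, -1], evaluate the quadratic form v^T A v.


First compute Av:
(Av)_1 = -4*1 + -2*2 + -5*-1 = -3
(Av)_2 = -2*1 + -2*2 + -2*-1 = -4
(Av)_3 = -5*1 + -2*2 + -5*-1 = -4
Av = [-3, -4, -4]
Then v^T (Av) = 1*-3 + 2*-4 + -1*-4
= -3 + -8 + 4 = -7

-7


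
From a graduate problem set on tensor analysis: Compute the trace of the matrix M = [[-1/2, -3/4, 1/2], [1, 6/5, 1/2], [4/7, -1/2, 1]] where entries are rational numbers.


The trace is the sum of diagonal entries.
Diagonal: M[1,1] = -1/2, M[2,2] = 6/5, M[3,3] = 1
Tr(M) = -1/2 + 6/5 + 1
Computing step by step:
After adding M[1,1]: -1/2
After adding M[2,2]: 7/10
After adding M[3,3]: 17/10
Tr(M) = 17/10

17/10


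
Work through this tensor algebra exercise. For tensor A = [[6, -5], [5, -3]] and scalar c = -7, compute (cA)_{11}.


Scalar multiplication: (cA)_{ij} = c * A_{ij}.
c = -7
A_{11} = 6
(cA)_{11} = -7 * 6 = -42

-42


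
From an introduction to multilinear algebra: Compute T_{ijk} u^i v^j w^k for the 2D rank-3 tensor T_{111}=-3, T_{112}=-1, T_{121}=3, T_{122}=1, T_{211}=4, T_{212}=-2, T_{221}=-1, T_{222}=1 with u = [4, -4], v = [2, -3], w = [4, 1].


S = sum over i,j,k of T_{ijk} u_i v_j w_k. Expanding all 8 terms:
T_{111}*u_1*v_1*w_1 = -3*4*2*4 = -96  (running total: -96)
T_{112}*u_1*v_1*w_2 = -1*4*2*1 = -8  (running total: -104)
T_{121}*u_1*v_2*w_1 = 3*4*-3*4 = -144  (running total: -248)
T_{122}*u_1*v_2*w_2 = 1*4*-3*1 = -12  (running total: -260)
T_{211}*u_2*v_1*w_1 = 4*-4*2*4 = -128  (running total: -388)
T_{212}*u_2*v_1*w_2 = -2*-4*2*1 = 16  (running total: -372)
T_{221}*u_2*v_2*w_1 = -1*-4*-3*4 = -48  (running total: -420)
T_{222}*u_2*v_2*w_2 = 1*-4*-3*1 = 12  (running total: -408)
S = -408

-408


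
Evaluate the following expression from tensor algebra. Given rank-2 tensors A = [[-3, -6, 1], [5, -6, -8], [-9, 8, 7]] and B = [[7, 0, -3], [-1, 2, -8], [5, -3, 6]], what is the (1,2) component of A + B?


Tensor addition is component-wise: (A + B)_{ij} = A_{ij} + B_{ij}.
A_{12} = -6
B_{12} = 0
(A + B)_{12} = -6 + 0 = -6

-6


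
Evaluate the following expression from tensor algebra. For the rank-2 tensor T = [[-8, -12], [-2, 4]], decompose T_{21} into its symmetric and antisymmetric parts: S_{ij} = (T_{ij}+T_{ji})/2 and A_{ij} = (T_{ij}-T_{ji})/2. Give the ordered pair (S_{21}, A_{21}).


T_{21} = -2
T_{12} = -12
S_{21} = (-2 + -12)/2 = -14/2 = -7
A_{21} = (-2 - -12)/2 = 10/2 = 5
Check: S + A = -7 + 5 = -2 = T_{21}.

(-7, 5)


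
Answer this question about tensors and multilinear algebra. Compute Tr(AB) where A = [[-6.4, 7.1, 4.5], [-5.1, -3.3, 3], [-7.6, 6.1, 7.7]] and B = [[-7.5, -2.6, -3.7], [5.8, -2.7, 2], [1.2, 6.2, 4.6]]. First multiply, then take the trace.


Tr(AB) = sum_i (AB)_{ii} where (AB)_{ii} = sum_k A_{ik} B_{ki}.
(AB)_{11} = -6.4*-7.5 + 7.1*5.8 + 4.5*1.2 = 94.58
(AB)_{22} = -5.1*-2.6 + -3.3*-2.7 + 3*6.2 = 40.77
(AB)_{33} = -7.6*-3.7 + 6.1*2 + 7.7*4.6 = 75.74
Tr(AB) = 94.58 + 40.77 + 75.74 = 211.09

211.09


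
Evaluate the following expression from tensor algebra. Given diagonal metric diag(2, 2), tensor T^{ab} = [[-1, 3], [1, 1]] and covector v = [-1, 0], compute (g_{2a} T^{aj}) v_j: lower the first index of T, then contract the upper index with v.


Step 1: lower the first index. For a diagonal metric, g_{ia} T^{aj} = g_{ii} T^{ij} (no sum on i).
g_{22} = 2
S_2{}^1 = 2 * T^{21} = 2 * 1 = 2
S_2{}^2 = 2 * T^{22} = 2 * 1 = 2
Step 2: contract S_2{}^j with v_j.
S_2{}^1 * v_1 = 2 * -1 = -2
S_2{}^2 * v_2 = 2 * 0 = 0
Result = -2 + 0 = -2

-2


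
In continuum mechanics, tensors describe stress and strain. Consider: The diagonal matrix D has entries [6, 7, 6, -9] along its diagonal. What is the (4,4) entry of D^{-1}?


For a diagonal matrix, the inverse has entries (D^{-1})_{ii} = 1/d_{ii}.
The diagonal entries are: d_{11} = 6, d_{22} = 7, d_{33} = 6, d_{44} = -9
We need (D^{-1})_{44} = 1/d_{44} = 1/-9 = -1/9

-1/9


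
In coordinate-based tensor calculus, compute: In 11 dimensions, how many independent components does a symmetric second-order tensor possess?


A symmetric rank-2 tensor in d dimensions has d(d+1)/2 independent components.
d = 11
d(d+1)/2 = 11 * 12 / 2 = 132 / 2 = 66

66


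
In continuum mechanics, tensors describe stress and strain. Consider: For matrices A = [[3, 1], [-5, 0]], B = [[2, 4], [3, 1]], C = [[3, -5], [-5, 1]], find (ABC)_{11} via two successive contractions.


(ABC)_{11} = sum_m (AB)_{1m} C_{m1}. First compute row 1 of AB.
(AB)_{11} = 3*2 + 1*3 = 9
(AB)_{12} = 3*4 + 1*1 = 13
Now contract with column 1 of C:
(AB)_{11} * C_{11} = 9 * 3 = 27
(AB)_{12} * C_{21} = 13 * -5 = -65
(ABC)_{11} = 27 + -65 = -38

-38


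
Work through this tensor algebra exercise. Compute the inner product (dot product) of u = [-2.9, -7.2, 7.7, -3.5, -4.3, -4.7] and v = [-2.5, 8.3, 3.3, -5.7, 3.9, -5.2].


The inner product u . v = sum of u_i * v_i.
Term-by-term: -2.9 * -2.5, -7.2 * 8.3, 7.7 * 3.3, -3.5 * -5.7, -4.3 * 3.9, -4.7 * -5.2
Products: 7.25, -59.76, 25.41, 19.95, -16.77, 24.44
Sum = 7.25 + -59.76 + 25.41 + 19.95 + -16.77 + 24.44 = 0.52

0.52


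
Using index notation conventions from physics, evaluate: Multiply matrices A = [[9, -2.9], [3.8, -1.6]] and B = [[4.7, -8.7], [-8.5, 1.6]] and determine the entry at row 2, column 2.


(AB)_{ij} = sum_k A_{ik} B_{kj}.
For i=2, j=2:
A_{21} * B_{12} = 3.8 * -8.7 = -33.06
A_{22} * B_{22} = -1.6 * 1.6 = -2.56
Sum = -33.06 + -2.56 = -35.62

-35.62


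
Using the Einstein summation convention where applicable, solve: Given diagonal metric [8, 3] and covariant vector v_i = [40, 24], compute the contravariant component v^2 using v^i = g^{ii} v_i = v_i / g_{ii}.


To raise an index with a diagonal metric: v^i = v_i / g_{ii}.
For index 2: v_2 = 24, g_{22} = 3
v^2 = 24 / 3 = 8

8


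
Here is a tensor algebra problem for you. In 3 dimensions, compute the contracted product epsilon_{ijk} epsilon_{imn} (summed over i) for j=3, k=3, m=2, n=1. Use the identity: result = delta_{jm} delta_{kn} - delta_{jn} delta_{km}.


Using the identity: epsilon_{ijk} epsilon_{imn} = delta_{jm} delta_{kn} - delta_{jn} delta_{km}.
delta_{32} = 0
delta_{31} = 0
delta_{31} = 0
delta_{32} = 0
Result = 0 * 0 - 0 * 0 = 0 - 0 = 0

0


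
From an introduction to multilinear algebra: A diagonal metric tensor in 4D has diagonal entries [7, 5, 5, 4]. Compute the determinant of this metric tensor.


For a diagonal metric, the determinant is the product of diagonal entries.
Diagonal entries: 7, 5, 5, 4
det(g) = 7 * 5 * 5 * 4 = 700

700


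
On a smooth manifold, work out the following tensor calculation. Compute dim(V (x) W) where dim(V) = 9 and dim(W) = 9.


The dimension of a tensor product is the product of dimensions.
dim(V) = 9, dim(W) = 9
dim(V (x) W) = 9 * 9 = 81

81


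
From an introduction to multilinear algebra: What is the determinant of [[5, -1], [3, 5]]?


For a 2x2 matrix [[a, b], [c, d]], det = a*d - b*c.
a = 5, b = -1, c = 3, d = 5
a*d = 5 * 5 = 25
b*c = -1 * 3 = -3
det = 25 - -3 = 28

28


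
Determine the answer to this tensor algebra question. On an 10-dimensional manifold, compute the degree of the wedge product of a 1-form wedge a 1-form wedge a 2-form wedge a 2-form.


The degree of a wedge product is the sum of the degrees of the individual forms.
Degrees: 1, 1, 2, 2
Total degree = 1 + 1 + 2 + 2 = 6

6


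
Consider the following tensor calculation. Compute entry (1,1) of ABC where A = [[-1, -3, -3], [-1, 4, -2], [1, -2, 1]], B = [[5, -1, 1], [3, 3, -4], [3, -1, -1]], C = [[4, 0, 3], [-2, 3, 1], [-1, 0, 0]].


(ABC)_{11} = sum_m (AB)_{1m} C_{m1}. First compute row 1 of AB.
(AB)_{11} = -1*5 + -3*3 + -3*3 = -23
(AB)_{12} = -1*-1 + -3*3 + -3*-1 = -5
(AB)_{13} = -1*1 + -3*-4 + -3*-1 = 14
Now contract with column 1 of C:
(AB)_{11} * C_{11} = -23 * 4 = -92
(AB)_{12} * C_{21} = -5 * -2 = 10
(AB)_{13} * C_{31} = 14 * -1 = -14
(ABC)_{11} = -92 + 10 + -14 = -96

-96


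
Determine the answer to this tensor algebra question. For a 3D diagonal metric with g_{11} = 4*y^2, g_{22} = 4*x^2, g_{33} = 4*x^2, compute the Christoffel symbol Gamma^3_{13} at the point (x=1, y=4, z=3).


For a diagonal metric, Gamma^k_{ij} = (1/2) g^{kk} (dg_{ik}/dx_j + dg_{jk}/dx_i - dg_{ij}/dx_k).
The metric is diagonal, so g_{ab} = 0 for a != b.
At the given point: g_{11} = 64, g_{22} = 4, g_{33} = 4
g^{33} = 1/4
dg_{13}/dx_3 = 0 (off-diagonal)
dg_{33}/dx_1 = dg_{33}/dx_1 = 8
dg_{13}/dx_3 = 0 (off-diagonal)
Numerator = 0 + 8 - 0 = 8
Gamma^3_{13} = 8 / (2 * 4) = 1

1


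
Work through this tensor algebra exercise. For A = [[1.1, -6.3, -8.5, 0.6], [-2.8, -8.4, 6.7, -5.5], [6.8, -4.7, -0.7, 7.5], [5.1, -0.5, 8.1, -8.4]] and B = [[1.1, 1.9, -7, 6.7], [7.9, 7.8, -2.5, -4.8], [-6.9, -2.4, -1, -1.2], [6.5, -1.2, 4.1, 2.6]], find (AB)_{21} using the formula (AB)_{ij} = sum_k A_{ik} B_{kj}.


(AB)_{ij} = sum_k A_{ik} B_{kj}.
For i=2, j=1:
A_{21} * B_{11} = -2.8 * 1.1 = -3.08
A_{22} * B_{21} = -8.4 * 7.9 = -66.36
A_{23} * B_{31} = 6.7 * -6.9 = -46.23
A_{24} * B_{41} = -5.5 * 6.5 = -35.75
Sum = -3.08 + -66.36 + -46.23 + -35.75 = -151.42

-151.42


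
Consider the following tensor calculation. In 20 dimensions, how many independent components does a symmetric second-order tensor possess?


A symmetric rank-2 tensor in d dimensions has d(d+1)/2 independent components.
d = 20
d(d+1)/2 = 20 * 21 / 2 = 420 / 2 = 210

210


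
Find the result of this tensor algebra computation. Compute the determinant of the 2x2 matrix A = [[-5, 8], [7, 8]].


For a 2x2 matrix [[a, b], [c, d]], det = a*d - b*c.
a = -5, b = 8, c = 7, d = 8
a*d = -5 * 8 = -40
b*c = 8 * 7 = 56
det = -40 - 56 = -96

-96


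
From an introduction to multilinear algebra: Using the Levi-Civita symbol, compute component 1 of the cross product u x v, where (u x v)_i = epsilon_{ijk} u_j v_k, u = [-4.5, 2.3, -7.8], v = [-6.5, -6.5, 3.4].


(u x v)_1 = sum_{j,k} epsilon_{1jk} u_j v_k. Only permutations of (1,2,3) contribute; the two non-zero terms are:
eps_{123} u_2 v_3 = 1 * 2.3 * 3.4 = 7.82
eps_{132} u_3 v_2 = -1 * -7.8 * -6.5 = -50.7
(u x v)_1 = -42.88

-42.88


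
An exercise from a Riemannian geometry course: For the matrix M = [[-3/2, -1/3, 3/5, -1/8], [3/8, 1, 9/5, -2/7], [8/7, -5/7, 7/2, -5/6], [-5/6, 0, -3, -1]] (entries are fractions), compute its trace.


The trace is the sum of diagonal entries.
Diagonal: M[1,1] = -3/2, M[2,2] = 1, M[3,3] = 7/2, M[4,4] = -1
Tr(M) = -3/2 + 1 + 7/2 + -1
Computing step by step:
After adding M[1,1]: -3/2
After adding M[2,2]: -1/2
After adding M[3,3]: 3
After adding M[4,4]: 2
Tr(M) = 2

2


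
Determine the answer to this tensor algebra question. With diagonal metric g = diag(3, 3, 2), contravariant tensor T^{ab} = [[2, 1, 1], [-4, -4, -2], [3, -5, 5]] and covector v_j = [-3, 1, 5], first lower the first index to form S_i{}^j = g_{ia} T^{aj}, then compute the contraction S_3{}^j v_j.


Step 1: lower the first index. For a diagonal metric, g_{ia} T^{aj} = g_{ii} T^{ij} (no sum on i).
g_{33} = 2
S_3{}^1 = 2 * T^{31} = 2 * 3 = 6
S_3{}^2 = 2 * T^{32} = 2 * -5 = -10
S_3{}^3 = 2 * T^{33} = 2 * 5 = 10
Step 2: contract S_3{}^j with v_j.
S_3{}^1 * v_1 = 6 * -3 = -18
S_3{}^2 * v_2 = -10 * 1 = -10
S_3{}^3 * v_3 = 10 * 5 = 50
Result = -18 + -10 + 50 = 22

22


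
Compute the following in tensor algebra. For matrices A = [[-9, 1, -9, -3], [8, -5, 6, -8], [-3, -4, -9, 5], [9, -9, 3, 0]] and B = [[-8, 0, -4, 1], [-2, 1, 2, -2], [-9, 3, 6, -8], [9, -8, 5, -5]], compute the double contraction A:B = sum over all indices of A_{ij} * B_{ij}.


A:B = sum over all i,j of A_{ij} * B_{ij}.
Row 1: -9*-8=72, 1*0=0, -9*-4=36, -3*1=-3 => row sum = 105
Row 2: 8*-2=-16, -5*1=-5, 6*2=12, -8*-2=16 => row sum = 7
Row 3: -3*-9=27, -4*3=-12, -9*6=-54, 5*-8=-40 => row sum = -79
Row 4: 9*9=81, -9*-8=72, 3*5=15, 0*-5=0 => row sum = 168
Total = 105 + 7 + -79 + 168 = 201

201


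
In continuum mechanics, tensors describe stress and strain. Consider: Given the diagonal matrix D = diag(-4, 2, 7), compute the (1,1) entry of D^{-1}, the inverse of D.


For a diagonal matrix, the inverse has entries (D^{-1})_{ii} = 1/d_{ii}.
The diagonal entries are: d_{11} = -4, d_{22} = 2, d_{33} = 7
We need (D^{-1})_{11} = 1/d_{11} = 1/-4 = -1/4

-1/4


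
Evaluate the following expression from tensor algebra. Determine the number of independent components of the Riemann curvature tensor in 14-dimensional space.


The Riemann tensor in d dimensions has d^2(d^2 - 1)/12 independent components.
d = 14, so d^2 = 196
d^2 - 1 = 195
d^2(d^2 - 1) = 196 * 195 = 38220
Divide by 12: 38220 / 12 = 3185

3185


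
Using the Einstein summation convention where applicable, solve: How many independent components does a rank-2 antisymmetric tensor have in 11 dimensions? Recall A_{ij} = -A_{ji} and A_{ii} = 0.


An antisymmetric rank-2 tensor satisfies A_{ij} = -A_{ji}, so diagonal entries are zero.
The independent components are the upper-triangular entries: C(n, 2) = n(n-1)/2.
n = 11
C(11, 2) = 11 * 10 / 2 = 110 / 2 = 55

55


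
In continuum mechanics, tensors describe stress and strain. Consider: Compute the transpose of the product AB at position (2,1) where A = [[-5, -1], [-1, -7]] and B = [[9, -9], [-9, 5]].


(AB)^T_{ij} = (AB)_{ji} = sum_k A_{jk} B_{ki}.
For i=2, j=1 we need (AB)_{12}:
A_{11} * B_{12} = -5 * -9 = 45
A_{12} * B_{22} = -1 * 5 = -5
Sum = 45 + -5 = 40

40


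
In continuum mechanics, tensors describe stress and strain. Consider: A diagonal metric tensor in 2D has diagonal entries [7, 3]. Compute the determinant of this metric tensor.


For a diagonal metric, the determinant is the product of diagonal entries.
Diagonal entries: 7, 3
det(g) = 7 * 3 = 21

21


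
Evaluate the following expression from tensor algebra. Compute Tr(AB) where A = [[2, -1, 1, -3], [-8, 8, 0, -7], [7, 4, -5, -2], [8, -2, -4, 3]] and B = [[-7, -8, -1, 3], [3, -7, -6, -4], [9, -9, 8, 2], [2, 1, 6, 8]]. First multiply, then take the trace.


Tr(AB) = sum_i (AB)_{ii} where (AB)_{ii} = sum_k A_{ik} B_{ki}.
(AB)_{11} = 2*-7 + -1*3 + 1*9 + -3*2 = -14
(AB)_{22} = -8*-8 + 8*-7 + 0*-9 + -7*1 = 1
(AB)_{33} = 7*-1 + 4*-6 + -5*8 + -2*6 = -83
(AB)_{44} = 8*3 + -2*-4 + -4*2 + 3*8 = 48
Tr(AB) = -14 + 1 + -83 + 48 = -48

-48


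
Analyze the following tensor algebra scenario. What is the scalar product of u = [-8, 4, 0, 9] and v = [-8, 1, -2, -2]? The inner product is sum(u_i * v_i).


The inner product u . v = sum of u_i * v_i.
Term-by-term: -8 * -8, 4 * 1, 0 * -2, 9 * -2
Products: 64, 4, 0, -18
Sum = 64 + 4 + 0 + -18 = 50

50


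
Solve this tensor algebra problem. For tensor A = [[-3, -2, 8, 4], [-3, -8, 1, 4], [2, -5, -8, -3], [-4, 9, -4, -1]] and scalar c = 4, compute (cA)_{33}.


Scalar multiplication: (cA)_{ij} = c * A_{ij}.
c = 4
A_{33} = -8
(cA)_{33} = 4 * -8 = -32

-32


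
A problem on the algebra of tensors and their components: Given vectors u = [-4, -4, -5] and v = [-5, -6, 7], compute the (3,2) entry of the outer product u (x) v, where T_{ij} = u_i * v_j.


The outer product entry T_{ij} = u_i * v_j.
We need i=3, j=2.
u_3 = -5, v_2 = -6
T_{3,2} = -5 * -6 = 30

30


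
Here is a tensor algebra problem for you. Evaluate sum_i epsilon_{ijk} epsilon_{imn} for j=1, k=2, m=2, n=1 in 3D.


Using the identity: epsilon_{ijk} epsilon_{imn} = delta_{jm} delta_{kn} - delta_{jn} delta_{km}.
delta_{12} = 0
delta_{21} = 0
delta_{11} = 1
delta_{22} = 1
Result = 0 * 0 - 1 * 1 = 0 - 1 = -1

-1


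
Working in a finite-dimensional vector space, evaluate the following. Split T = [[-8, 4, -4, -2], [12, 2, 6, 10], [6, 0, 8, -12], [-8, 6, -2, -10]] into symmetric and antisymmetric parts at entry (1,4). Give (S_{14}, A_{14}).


T_{14} = -2
T_{41} = -8
S_{14} = (-2 + -8)/2 = -10/2 = -5
A_{14} = (-2 - -8)/2 = 6/2 = 3
Check: S + A = -5 + 3 = -2 = T_{14}.

(-5, 3)


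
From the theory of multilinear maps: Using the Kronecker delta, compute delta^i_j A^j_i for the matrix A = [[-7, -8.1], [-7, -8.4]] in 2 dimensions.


The contraction (trace) of a rank-2 tensor is the sum of its diagonal elements.
Diagonal entries: A[1,1] = -7, A[2,2] = -8.4
Tr(A) = -7 + -8.4 = -15.4

-15.4


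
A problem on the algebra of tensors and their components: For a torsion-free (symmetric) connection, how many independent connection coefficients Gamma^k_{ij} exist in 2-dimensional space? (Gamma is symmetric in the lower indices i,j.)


Christoffel symbols Gamma^k_{ij} are symmetric in i,j, so there are d * d(d+1)/2 independent symbols.
d = 2
d(d+1)/2 = 2 * 3 / 2 = 3
Total = 2 * 3 = 6

6


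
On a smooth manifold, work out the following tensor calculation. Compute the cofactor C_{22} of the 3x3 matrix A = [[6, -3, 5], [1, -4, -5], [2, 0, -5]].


To find cofactor C_{22}, delete row 2 and column 2.
The resulting 2x2 submatrix is: [[6, 5], [2, -5]]
Minor M_{22} = 6*-5 - 5*2
  = -30 - 10 = -40
Sign = (-1)^(2+2) = (-1)^4 = 1
Cofactor C_{22} = 1 * -40 = -40

-40


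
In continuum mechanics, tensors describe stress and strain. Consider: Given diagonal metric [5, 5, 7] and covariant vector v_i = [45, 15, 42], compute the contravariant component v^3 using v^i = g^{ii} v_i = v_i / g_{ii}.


To raise an index with a diagonal metric: v^i = v_i / g_{ii}.
For index 3: v_3 = 42, g_{33} = 7
v^3 = 42 / 7 = 6

6


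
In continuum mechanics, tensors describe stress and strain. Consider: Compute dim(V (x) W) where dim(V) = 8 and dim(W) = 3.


The dimension of a tensor product is the product of dimensions.
dim(V) = 8, dim(W) = 3
dim(V (x) W) = 8 * 3 = 24

24


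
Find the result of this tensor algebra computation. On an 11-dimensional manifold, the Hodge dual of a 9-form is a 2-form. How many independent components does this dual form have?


The Hodge dual of a p-form on an n-dimensional manifold is an (n-p)-form.
n = 11, p = 9, so dual degree = 11 - 9 = 2
The number of components is C(n, n-p) = C(11, 2) = 55

55


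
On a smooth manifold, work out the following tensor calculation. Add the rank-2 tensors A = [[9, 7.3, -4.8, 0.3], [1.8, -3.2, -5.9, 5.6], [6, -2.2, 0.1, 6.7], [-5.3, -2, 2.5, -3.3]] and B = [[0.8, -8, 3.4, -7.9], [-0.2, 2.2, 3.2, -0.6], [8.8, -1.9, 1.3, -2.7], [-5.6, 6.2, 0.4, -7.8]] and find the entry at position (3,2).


Tensor addition is component-wise: (A + B)_{ij} = A_{ij} + B_{ij}.
A_{32} = -2.2
B_{32} = -1.9
(A + B)_{32} = -2.2 + -1.9 = -4.1

-4.1


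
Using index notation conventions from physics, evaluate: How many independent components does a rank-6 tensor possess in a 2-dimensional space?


The number of components of a rank-r tensor in d dimensions is d^r.
Here d = 2 and r = 6.
2^6 = 64

64


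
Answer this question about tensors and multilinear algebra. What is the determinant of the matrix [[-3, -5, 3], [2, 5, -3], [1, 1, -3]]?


Expanding along the first row, det(A) = a11*M_11 - a12*M_12 + a13*M_13, where M_1j is the (1,j) minor.
Minor M_11 = 5*-3 - -3*1 = -12
Minor M_12 = 2*-3 - -3*1 = -3
Minor M_13 = 2*1 - 5*1 = -3
det = -3*(-12) - -5*(-3) + 3*(-3)
    = 36 - 15 + -9
    = 12

12


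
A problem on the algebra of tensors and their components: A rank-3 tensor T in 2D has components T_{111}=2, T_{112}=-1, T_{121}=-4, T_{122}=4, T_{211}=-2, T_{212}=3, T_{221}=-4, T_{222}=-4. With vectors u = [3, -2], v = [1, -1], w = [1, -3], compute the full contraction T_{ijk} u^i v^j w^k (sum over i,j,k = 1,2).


S = sum over i,j,k of T_{ijk} u_i v_j w_k. Expanding all 8 terms:
T_{111}*u_1*v_1*w_1 = 2*3*1*1 = 6  (running total: 6)
T_{112}*u_1*v_1*w_2 = -1*3*1*-3 = 9  (running total: 15)
T_{121}*u_1*v_2*w_1 = -4*3*-1*1 = 12  (running total: 27)
T_{122}*u_1*v_2*w_2 = 4*3*-1*-3 = 36  (running total: 63)
T_{211}*u_2*v_1*w_1 = -2*-2*1*1 = 4  (running total: 67)
T_{212}*u_2*v_1*w_2 = 3*-2*1*-3 = 18  (running total: 85)
T_{221}*u_2*v_2*w_1 = -4*-2*-1*1 = -8  (running total: 77)
T_{222}*u_2*v_2*w_2 = -4*-2*-1*-3 = 24  (running total: 101)
S = 101

101


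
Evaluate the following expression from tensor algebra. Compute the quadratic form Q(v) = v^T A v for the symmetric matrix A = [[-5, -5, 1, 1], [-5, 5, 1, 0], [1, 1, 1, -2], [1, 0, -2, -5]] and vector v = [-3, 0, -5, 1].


First compute Av:
(Av)_1 = -5*-3 + -5*0 + 1*-5 + 1*1 = 11
(Av)_2 = -5*-3 + 5*0 + 1*-5 + 0*1 = 10
(Av)_3 = 1*-3 + 1*0 + 1*-5 + -2*1 = -10
(Av)_4 = 1*-3 + 0*0 + -2*-5 + -5*1 = 2
Av = [11, 10, -10, 2]
Then v^T (Av) = -3*11 + 0*10 + -5*-10 + 1*2
= -33 + 0 + 50 + 2 = 19

19


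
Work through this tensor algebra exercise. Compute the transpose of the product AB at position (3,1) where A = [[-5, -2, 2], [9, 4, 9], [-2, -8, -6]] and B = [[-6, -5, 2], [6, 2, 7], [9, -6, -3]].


(AB)^T_{ij} = (AB)_{ji} = sum_k A_{jk} B_{ki}.
For i=3, j=1 we need (AB)_{13}:
A_{11} * B_{13} = -5 * 2 = -10
A_{12} * B_{23} = -2 * 7 = -14
A_{13} * B_{33} = 2 * -3 = -6
Sum = -10 + -14 + -6 = -30

-30


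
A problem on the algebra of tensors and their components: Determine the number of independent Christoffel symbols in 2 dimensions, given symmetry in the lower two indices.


Christoffel symbols Gamma^k_{ij} are symmetric in i,j, so there are d * d(d+1)/2 independent symbols.
d = 2
d(d+1)/2 = 2 * 3 / 2 = 3
Total = 2 * 3 = 6

6


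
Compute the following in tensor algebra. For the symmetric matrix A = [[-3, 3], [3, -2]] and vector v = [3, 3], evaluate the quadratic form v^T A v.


First compute Av:
(Av)_1 = -3*3 + 3*3 = 0
(Av)_2 = 3*3 + -2*3 = 3
Av = [0, 3]
Then v^T (Av) = 3*0 + 3*3
= 0 + 9 = 9

9


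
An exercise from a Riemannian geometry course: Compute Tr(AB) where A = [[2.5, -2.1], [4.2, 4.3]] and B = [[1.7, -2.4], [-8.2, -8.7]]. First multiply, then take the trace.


Tr(AB) = sum_i (AB)_{ii} where (AB)_{ii} = sum_k A_{ik} B_{ki}.
(AB)_{11} = 2.5*1.7 + -2.1*-8.2 = 21.47
(AB)_{22} = 4.2*-2.4 + 4.3*-8.7 = -47.49
Tr(AB) = 21.47 + -47.49 = -26.02

-26.02


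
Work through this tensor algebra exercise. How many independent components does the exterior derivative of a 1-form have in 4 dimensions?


The exterior derivative of a p-form is a (p+1)-form.
Its number of independent components is C(n, p+1).
n = 4, p+1 = 2
C(4, 2) = 6

6


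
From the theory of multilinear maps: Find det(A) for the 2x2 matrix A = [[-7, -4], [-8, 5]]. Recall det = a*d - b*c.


For a 2x2 matrix [[a, b], [c, d]], det = a*d - b*c.
a = -7, b = -4, c = -8, d = 5
a*d = -7 * 5 = -35
b*c = -4 * -8 = 32
det = -35 - 32 = -67

-67


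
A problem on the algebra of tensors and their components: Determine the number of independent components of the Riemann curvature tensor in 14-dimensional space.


The Riemann tensor in d dimensions has d^2(d^2 - 1)/12 independent components.
d = 14, so d^2 = 196
d^2 - 1 = 195
d^2(d^2 - 1) = 196 * 195 = 38220
Divide by 12: 38220 / 12 = 3185

3185


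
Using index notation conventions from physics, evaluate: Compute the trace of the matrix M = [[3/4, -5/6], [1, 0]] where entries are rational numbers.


The trace is the sum of diagonal entries.
Diagonal: M[1,1] = 3/4, M[2,2] = 0
Tr(M) = 3/4 + 0
Computing step by step:
After adding M[1,1]: 3/4
After adding M[2,2]: 3/4
Tr(M) = 3/4

3/4


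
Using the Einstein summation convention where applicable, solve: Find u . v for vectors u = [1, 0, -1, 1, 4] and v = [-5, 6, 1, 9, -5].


The inner product u . v = sum of u_i * v_i.
Term-by-term: 1 * -5, 0 * 6, -1 * 1, 1 * 9, 4 * -5
Products: -5, 0, -1, 9, -20
Sum = -5 + 0 + -1 + 9 + -20 = -17

-17


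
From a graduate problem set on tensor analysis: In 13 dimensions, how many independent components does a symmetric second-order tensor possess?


A symmetric rank-2 tensor in d dimensions has d(d+1)/2 independent components.
d = 13
d(d+1)/2 = 13 * 14 / 2 = 182 / 2 = 91

91


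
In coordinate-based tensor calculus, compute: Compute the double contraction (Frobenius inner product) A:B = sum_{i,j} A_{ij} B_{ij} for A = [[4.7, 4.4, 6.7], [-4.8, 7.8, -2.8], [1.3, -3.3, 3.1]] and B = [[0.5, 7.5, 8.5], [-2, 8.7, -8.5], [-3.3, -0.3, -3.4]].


A:B = sum over all i,j of A_{ij} * B_{ij}.
Row 1: 4.7*0.5=2.35, 4.4*7.5=33, 6.7*8.5=56.95 => row sum = 92.3
Row 2: -4.8*-2=9.6, 7.8*8.7=67.86, -2.8*-8.5=23.8 => row sum = 101.26
Row 3: 1.3*-3.3=-4.29, -3.3*-0.3=0.99, 3.1*-3.4=-10.54 => row sum = -13.84
Total = 92.3 + 101.26 + -13.84 = 179.72

179.72


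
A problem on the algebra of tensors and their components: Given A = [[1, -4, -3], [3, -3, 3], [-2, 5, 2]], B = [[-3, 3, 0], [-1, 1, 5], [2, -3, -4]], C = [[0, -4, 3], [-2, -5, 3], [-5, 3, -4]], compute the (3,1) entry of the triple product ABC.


(ABC)_{31} = sum_m (AB)_{3m} C_{m1}. First compute row 3 of AB.
(AB)_{31} = -2*-3 + 5*-1 + 2*2 = 5
(AB)_{32} = -2*3 + 5*1 + 2*-3 = -7
(AB)_{33} = -2*0 + 5*5 + 2*-4 = 17
Now contract with column 1 of C:
(AB)_{31} * C_{11} = 5 * 0 = 0
(AB)_{32} * C_{21} = -7 * -2 = 14
(AB)_{33} * C_{31} = 17 * -5 = -85
(ABC)_{31} = 0 + 14 + -85 = -71

-71


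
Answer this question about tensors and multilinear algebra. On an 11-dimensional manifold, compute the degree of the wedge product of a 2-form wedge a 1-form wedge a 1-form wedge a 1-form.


The degree of a wedge product is the sum of the degrees of the individual forms.
Degrees: 2, 1, 1, 1
Total degree = 2 + 1 + 1 + 1 = 5

5


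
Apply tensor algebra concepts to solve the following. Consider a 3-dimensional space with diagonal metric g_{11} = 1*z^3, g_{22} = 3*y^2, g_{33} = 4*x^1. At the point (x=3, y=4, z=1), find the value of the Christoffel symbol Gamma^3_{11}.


For a diagonal metric, Gamma^k_{ij} = (1/2) g^{kk} (dg_{ik}/dx_j + dg_{jk}/dx_i - dg_{ij}/dx_k).
The metric is diagonal, so g_{ab} = 0 for a != b.
At the given point: g_{11} = 1, g_{22} = 48, g_{33} = 12
g^{33} = 1/12
dg_{13}/dx_1 = 0 (off-diagonal)
dg_{13}/dx_1 = 0 (off-diagonal)
dg_{11}/dx_3 = dg_{11}/dx_3 = 3
Numerator = 0 + 0 - 3 = -3
Gamma^3_{11} = -3 / (2 * 12) = -1/8

-1/8


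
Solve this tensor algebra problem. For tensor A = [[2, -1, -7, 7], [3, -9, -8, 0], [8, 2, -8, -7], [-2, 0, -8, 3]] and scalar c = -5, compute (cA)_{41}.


Scalar multiplication: (cA)_{ij} = c * A_{ij}.
c = -5
A_{41} = -2
(cA)_{41} = -5 * -2 = 10

10


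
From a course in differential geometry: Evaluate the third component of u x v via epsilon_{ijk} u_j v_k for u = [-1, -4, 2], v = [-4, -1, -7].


(u x v)_3 = sum_{j,k} epsilon_{3jk} u_j v_k. Only permutations of (1,2,3) contribute; the two non-zero terms are:
eps_{312} u_1 v_2 = 1 * -1 * -1 = 1
eps_{321} u_2 v_1 = -1 * -4 * -4 = -16
(u x v)_3 = -15

-15


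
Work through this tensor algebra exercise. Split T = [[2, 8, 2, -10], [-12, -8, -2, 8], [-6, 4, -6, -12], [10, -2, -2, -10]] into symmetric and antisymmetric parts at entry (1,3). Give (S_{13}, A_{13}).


T_{13} = 2
T_{31} = -6
S_{13} = (2 + -6)/2 = -4/2 = -2
A_{13} = (2 - -6)/2 = 8/2 = 4
Check: S + A = -2 + 4 = 2 = T_{13}.

(-2, 4)


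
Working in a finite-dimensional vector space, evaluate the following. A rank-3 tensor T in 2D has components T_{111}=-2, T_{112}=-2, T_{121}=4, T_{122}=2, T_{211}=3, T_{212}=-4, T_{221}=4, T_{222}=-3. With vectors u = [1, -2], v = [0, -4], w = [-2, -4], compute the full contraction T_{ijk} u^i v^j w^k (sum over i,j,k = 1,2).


S = sum over i,j,k of T_{ijk} u_i v_j w_k. Expanding all 8 terms:
T_{111}*u_1*v_1*w_1 = -2*1*0*-2 = 0  (running total: 0)
T_{112}*u_1*v_1*w_2 = -2*1*0*-4 = 0  (running total: 0)
T_{121}*u_1*v_2*w_1 = 4*1*-4*-2 = 32  (running total: 32)
T_{122}*u_1*v_2*w_2 = 2*1*-4*-4 = 32  (running total: 64)
T_{211}*u_2*v_1*w_1 = 3*-2*0*-2 = 0  (running total: 64)
T_{212}*u_2*v_1*w_2 = -4*-2*0*-4 = 0  (running total: 64)
T_{221}*u_2*v_2*w_1 = 4*-2*-4*-2 = -64  (running total: 0)
T_{222}*u_2*v_2*w_2 = -3*-2*-4*-4 = 96  (running total: 96)
S = 96

96


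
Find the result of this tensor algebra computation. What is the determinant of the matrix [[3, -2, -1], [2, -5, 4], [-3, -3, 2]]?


Expanding along the first row, det(A) = a11*M_11 - a12*M_12 + a13*M_13, where M_1j is the (1,j) minor.
Minor M_11 = -5*2 - 4*-3 = 2
Minor M_12 = 2*2 - 4*-3 = 16
Minor M_13 = 2*-3 - -5*-3 = -21
det = 3*(2) - -2*(16) + -1*(-21)
    = 6 - -32 + 21
    = 59

59


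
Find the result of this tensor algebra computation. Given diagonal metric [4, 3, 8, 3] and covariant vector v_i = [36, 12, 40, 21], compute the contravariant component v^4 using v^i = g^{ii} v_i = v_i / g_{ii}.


To raise an index with a diagonal metric: v^i = v_i / g_{ii}.
For index 4: v_4 = 21, g_{44} = 3
v^4 = 21 / 3 = 7

7


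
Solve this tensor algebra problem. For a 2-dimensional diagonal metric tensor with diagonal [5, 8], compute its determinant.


For a diagonal metric, the determinant is the product of diagonal entries.
Diagonal entries: 5, 8
det(g) = 5 * 8 = 40

40


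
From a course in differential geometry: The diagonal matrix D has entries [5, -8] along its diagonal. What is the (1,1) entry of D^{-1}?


For a diagonal matrix, the inverse has entries (D^{-1})_{ii} = 1/d_{ii}.
The diagonal entries are: d_{11} = 5, d_{22} = -8
We need (D^{-1})_{11} = 1/d_{11} = 1/5 = 1/5

1/5


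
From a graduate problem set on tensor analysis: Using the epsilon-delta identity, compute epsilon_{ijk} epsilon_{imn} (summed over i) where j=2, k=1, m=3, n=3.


Using the identity: epsilon_{ijk} epsilon_{imn} = delta_{jm} delta_{kn} - delta_{jn} delta_{km}.
delta_{23} = 0
delta_{13} = 0
delta_{23} = 0
delta_{13} = 0
Result = 0 * 0 - 0 * 0 = 0 - 0 = 0

0


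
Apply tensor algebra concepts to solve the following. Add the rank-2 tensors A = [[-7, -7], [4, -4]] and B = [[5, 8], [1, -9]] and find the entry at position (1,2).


Tensor addition is component-wise: (A + B)_{ij} = A_{ij} + B_{ij}.
A_{12} = -7
B_{12} = 8
(A + B)_{12} = -7 + 8 = 1

1


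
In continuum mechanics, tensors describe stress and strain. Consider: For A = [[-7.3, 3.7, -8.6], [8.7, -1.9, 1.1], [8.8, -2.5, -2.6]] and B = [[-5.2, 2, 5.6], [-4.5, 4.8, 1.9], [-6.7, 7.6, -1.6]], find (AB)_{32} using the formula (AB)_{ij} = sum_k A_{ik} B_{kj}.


(AB)_{ij} = sum_k A_{ik} B_{kj}.
For i=3, j=2:
A_{31} * B_{12} = 8.8 * 2 = 17.6
A_{32} * B_{22} = -2.5 * 4.8 = -12
A_{33} * B_{32} = -2.6 * 7.6 = -19.76
Sum = 17.6 + -12 + -19.76 = -14.16

-14.16


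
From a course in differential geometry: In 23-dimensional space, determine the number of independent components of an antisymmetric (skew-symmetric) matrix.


An antisymmetric rank-2 tensor satisfies A_{ij} = -A_{ji}, so diagonal entries are zero.
The independent components are the upper-triangular entries: C(n, 2) = n(n-1)/2.
n = 23
C(23, 2) = 23 * 22 / 2 = 506 / 2 = 253

253


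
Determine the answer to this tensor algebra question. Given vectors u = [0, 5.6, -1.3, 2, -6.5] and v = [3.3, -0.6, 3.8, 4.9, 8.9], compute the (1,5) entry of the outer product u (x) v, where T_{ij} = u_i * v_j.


The outer product entry T_{ij} = u_i * v_j.
We need i=1, j=5.
u_1 = 0, v_5 = 8.9
T_{1,5} = 0 * 8.9 = 0

0


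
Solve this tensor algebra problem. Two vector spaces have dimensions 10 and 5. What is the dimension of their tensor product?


The dimension of a tensor product is the product of dimensions.
dim(V) = 10, dim(W) = 5
dim(V (x) W) = 10 * 5 = 50

50


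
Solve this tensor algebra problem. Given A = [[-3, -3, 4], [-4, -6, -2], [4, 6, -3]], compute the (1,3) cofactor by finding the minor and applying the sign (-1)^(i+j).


To find cofactor C_{13}, delete row 1 and column 3.
The resulting 2x2 submatrix is: [[-4, -6], [4, 6]]
Minor M_{13} = -4*6 - -6*4
  = -24 - -24 = 0
Sign = (-1)^(1+3) = (-1)^4 = 1
Cofactor C_{13} = 1 * 0 = 0

0


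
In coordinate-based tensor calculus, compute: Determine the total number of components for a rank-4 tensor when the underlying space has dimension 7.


The number of components of a rank-r tensor in d dimensions is d^r.
Here d = 7 and r = 4.
7^4 = 2401

2401


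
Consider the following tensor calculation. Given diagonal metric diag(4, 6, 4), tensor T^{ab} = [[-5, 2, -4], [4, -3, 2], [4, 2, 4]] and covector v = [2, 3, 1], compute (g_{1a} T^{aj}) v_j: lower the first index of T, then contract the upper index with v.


Step 1: lower the first index. For a diagonal metric, g_{ia} T^{aj} = g_{ii} T^{ij} (no sum on i).
g_{11} = 4
S_1{}^1 = 4 * T^{11} = 4 * -5 = -20
S_1{}^2 = 4 * T^{12} = 4 * 2 = 8
S_1{}^3 = 4 * T^{13} = 4 * -4 = -16
Step 2: contract S_1{}^j with v_j.
S_1{}^1 * v_1 = -20 * 2 = -40
S_1{}^2 * v_2 = 8 * 3 = 24
S_1{}^3 * v_3 = -16 * 1 = -16
Result = -40 + 24 + -16 = -32

-32


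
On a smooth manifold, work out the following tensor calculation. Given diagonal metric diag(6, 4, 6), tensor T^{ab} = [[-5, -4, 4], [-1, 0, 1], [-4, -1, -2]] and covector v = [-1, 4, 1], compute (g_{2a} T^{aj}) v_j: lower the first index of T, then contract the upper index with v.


Step 1: lower the first index. For a diagonal metric, g_{ia} T^{aj} = g_{ii} T^{ij} (no sum on i).
g_{22} = 4
S_2{}^1 = 4 * T^{21} = 4 * -1 = -4
S_2{}^2 = 4 * T^{22} = 4 * 0 = 0
S_2{}^3 = 4 * T^{23} = 4 * 1 = 4
Step 2: contract S_2{}^j with v_j.
S_2{}^1 * v_1 = -4 * -1 = 4
S_2{}^2 * v_2 = 0 * 4 = 0
S_2{}^3 * v_3 = 4 * 1 = 4
Result = 4 + 0 + 4 = 8

8


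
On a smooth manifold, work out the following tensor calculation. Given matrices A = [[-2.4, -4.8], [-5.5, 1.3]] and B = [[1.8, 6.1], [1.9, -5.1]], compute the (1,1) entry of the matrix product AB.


(AB)_{ij} = sum_k A_{ik} B_{kj}.
For i=1, j=1:
A_{11} * B_{11} = -2.4 * 1.8 = -4.32
A_{12} * B_{21} = -4.8 * 1.9 = -9.12
Sum = -4.32 + -9.12 = -13.44

-13.44


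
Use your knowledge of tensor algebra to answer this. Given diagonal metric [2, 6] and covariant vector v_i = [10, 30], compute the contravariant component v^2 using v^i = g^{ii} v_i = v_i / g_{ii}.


To raise an index with a diagonal metric: v^i = v_i / g_{ii}.
For index 2: v_2 = 30, g_{22} = 6
v^2 = 30 / 6 = 5

5


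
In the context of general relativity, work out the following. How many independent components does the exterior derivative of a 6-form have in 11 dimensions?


The exterior derivative of a p-form is a (p+1)-form.
Its number of independent components is C(n, p+1).
n = 11, p+1 = 7
C(11, 7) = 330

330


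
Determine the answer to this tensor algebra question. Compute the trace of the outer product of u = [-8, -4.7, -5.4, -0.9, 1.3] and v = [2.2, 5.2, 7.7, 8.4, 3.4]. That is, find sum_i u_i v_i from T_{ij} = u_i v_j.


The outer product gives T_{ij} = u_i v_j.
The trace (contraction) is Tr(T) = sum_i T_{ii} = sum_i u_i v_i.
Diagonal entries:
T_{11} = u_1 * v_1 = -8 * 2.2 = -17.6
T_{22} = u_2 * v_2 = -4.7 * 5.2 = -24.44
T_{33} = u_3 * v_3 = -5.4 * 7.7 = -41.58
T_{44} = u_4 * v_4 = -0.9 * 8.4 = -7.56
T_{55} = u_5 * v_5 = 1.3 * 3.4 = 4.42
Tr(T) = -17.6 + -24.44 + -41.58 + -7.56 + 4.42 = -86.76

-86.76


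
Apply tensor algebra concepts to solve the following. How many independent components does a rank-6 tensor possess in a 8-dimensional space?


The number of components of a rank-r tensor in d dimensions is d^r.
Here d = 8 and r = 6.
8^6 = 262144

262144


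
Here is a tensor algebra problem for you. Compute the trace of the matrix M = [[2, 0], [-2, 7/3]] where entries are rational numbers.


The trace is the sum of diagonal entries.
Diagonal: M[1,1] = 2, M[2,2] = 7/3
Tr(M) = 2 + 7/3
Computing step by step:
After adding M[1,1]: 2
After adding M[2,2]: 13/3
Tr(M) = 13/3

13/3


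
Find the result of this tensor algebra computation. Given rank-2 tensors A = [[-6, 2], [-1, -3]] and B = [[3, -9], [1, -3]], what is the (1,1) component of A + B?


Tensor addition is component-wise: (A + B)_{ij} = A_{ij} + B_{ij}.
A_{11} = -6
B_{11} = 3
(A + B)_{11} = -6 + 3 = -3

-3


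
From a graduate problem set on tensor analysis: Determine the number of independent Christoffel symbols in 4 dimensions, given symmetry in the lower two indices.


Christoffel symbols Gamma^k_{ij} are symmetric in i,j, so there are d * d(d+1)/2 independent symbols.
d = 4
d(d+1)/2 = 4 * 5 / 2 = 10
Total = 4 * 10 = 40

40


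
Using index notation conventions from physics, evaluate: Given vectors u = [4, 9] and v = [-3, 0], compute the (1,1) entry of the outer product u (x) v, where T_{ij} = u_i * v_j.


The outer product entry T_{ij} = u_i * v_j.
We need i=1, j=1.
u_1 = 4, v_1 = -3
T_{1,1} = 4 * -3 = -12

-12


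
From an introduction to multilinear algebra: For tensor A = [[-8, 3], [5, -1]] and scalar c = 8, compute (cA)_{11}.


Scalar multiplication: (cA)_{ij} = c * A_{ij}.
c = 8
A_{11} = -8
(cA)_{11} = 8 * -8 = -64

-64


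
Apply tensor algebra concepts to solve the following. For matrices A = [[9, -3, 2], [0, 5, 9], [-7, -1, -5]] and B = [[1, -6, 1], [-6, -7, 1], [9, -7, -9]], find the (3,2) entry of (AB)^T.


(AB)^T_{ij} = (AB)_{ji} = sum_k A_{jk} B_{ki}.
For i=3, j=2 we need (AB)_{23}:
A_{21} * B_{13} = 0 * 1 = 0
A_{22} * B_{23} = 5 * 1 = 5
A_{23} * B_{33} = 9 * -9 = -81
Sum = 0 + 5 + -81 = -76

-76


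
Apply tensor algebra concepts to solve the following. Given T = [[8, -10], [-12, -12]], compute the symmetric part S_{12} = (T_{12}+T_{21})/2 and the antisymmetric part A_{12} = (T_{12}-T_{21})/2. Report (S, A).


T_{12} = -10
T_{21} = -12
S_{12} = (-10 + -12)/2 = -22/2 = -11
A_{12} = (-10 - -12)/2 = 2/2 = 1
Check: S + A = -11 + 1 = -10 = T_{12}.

(-11, 1)


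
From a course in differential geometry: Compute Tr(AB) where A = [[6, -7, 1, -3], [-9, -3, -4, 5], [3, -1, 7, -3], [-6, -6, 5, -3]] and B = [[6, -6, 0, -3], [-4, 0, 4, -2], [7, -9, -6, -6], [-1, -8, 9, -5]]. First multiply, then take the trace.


Tr(AB) = sum_i (AB)_{ii} where (AB)_{ii} = sum_k A_{ik} B_{ki}.
(AB)_{11} = 6*6 + -7*-4 + 1*7 + -3*-1 = 74
(AB)_{22} = -9*-6 + -3*0 + -4*-9 + 5*-8 = 50
(AB)_{33} = 3*0 + -1*4 + 7*-6 + -3*9 = -73
(AB)_{44} = -6*-3 + -6*-2 + 5*-6 + -3*-5 = 15
Tr(AB) = 74 + 50 + -73 + 15 = 66

66


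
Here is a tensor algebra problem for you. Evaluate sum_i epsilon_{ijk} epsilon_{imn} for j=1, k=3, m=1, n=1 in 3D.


Using the identity: epsilon_{ijk} epsilon_{imn} = delta_{jm} delta_{kn} - delta_{jn} delta_{km}.
delta_{11} = 1
delta_{31} = 0
delta_{11} = 1
delta_{31} = 0
Result = 1 * 0 - 1 * 0 = 0 - 0 = 0

0


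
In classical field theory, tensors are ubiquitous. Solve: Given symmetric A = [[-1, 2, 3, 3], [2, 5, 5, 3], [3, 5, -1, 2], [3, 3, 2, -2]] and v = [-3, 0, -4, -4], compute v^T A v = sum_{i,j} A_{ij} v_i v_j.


First compute Av:
(Av)_1 = -1*-3 + 2*0 + 3*-4 + 3*-4 = -21
(Av)_2 = 2*-3 + 5*0 + 5*-4 + 3*-4 = -38
(Av)_3 = 3*-3 + 5*0 + -1*-4 + 2*-4 = -13
(Av)_4 = 3*-3 + 3*0 + 2*-4 + -2*-4 = -9
Av = [-21, -38, -13, -9]
Then v^T (Av) = -3*-21 + 0*-38 + -4*-13 + -4*-9
= 63 + 0 + 52 + 36 = 151

151
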